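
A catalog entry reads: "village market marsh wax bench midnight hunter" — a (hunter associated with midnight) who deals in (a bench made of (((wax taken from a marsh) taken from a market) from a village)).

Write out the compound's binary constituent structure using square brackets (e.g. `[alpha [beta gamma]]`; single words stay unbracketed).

Overall it is a kind of hunter (specifically "midnight hunter"); the modifier is "village market marsh wax bench".
Within "village market marsh wax bench", the head is "bench" and the modifier is "village market marsh wax".
Within "village market marsh wax", the head is "wax" (specifically "market marsh wax") and the modifier is "village".
Within "market marsh wax", the head is "wax" (specifically "marsh wax") and the modifier is "market".
Within "marsh wax", the head is "wax" and the modifier is "marsh".
Within "midnight hunter", the head is "hunter" and the modifier is "midnight".
Assembled: [[[village [market [marsh wax]]] bench] [midnight hunter]].

[[[village [market [marsh wax]]] bench] [midnight hunter]]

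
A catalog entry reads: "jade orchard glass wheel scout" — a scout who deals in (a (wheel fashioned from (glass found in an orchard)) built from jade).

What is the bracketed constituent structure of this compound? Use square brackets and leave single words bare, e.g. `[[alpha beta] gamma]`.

[[jade [[orchard glass] wheel]] scout]

Overall it is a kind of scout; the modifier is "jade orchard glass wheel".
"jade orchard glass wheel" → head "wheel" (specifically "orchard glass wheel"), modifier "jade".
"orchard glass wheel" → head "wheel", modifier "orchard glass".
"orchard glass" → head "glass", modifier "orchard".
Assembled: [[jade [[orchard glass] wheel]] scout].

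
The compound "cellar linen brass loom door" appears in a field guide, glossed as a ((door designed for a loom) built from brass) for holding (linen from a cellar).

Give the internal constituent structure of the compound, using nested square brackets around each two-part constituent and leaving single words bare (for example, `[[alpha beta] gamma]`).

[[cellar linen] [brass [loom door]]]

Whole compound: head "door" (specifically "brass loom door"), modifier "cellar linen".
Within "cellar linen", the head is "linen" and the modifier is "cellar".
Within "brass loom door", the head is "door" (specifically "loom door") and the modifier is "brass".
Within "loom door", the head is "door" and the modifier is "loom".
Putting it together: [[cellar linen] [brass [loom door]]].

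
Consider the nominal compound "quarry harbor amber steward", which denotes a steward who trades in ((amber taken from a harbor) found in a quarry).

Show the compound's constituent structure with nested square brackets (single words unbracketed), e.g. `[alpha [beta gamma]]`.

[[quarry [harbor amber]] steward]

The outermost head in the paraphrase is "steward", modified by "quarry harbor amber".
Within "quarry harbor amber", the head is "amber" (specifically "harbor amber") and the modifier is "quarry".
Within "harbor amber", the head is "amber" and the modifier is "harbor".
Putting it together: [[quarry [harbor amber]] steward].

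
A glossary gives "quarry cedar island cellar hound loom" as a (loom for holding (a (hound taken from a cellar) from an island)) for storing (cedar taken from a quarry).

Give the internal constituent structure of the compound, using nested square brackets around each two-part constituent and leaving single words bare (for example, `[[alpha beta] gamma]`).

At the top level: head "loom" (specifically "island cellar hound loom"); modifier "quarry cedar".
Within "quarry cedar", the head is "cedar" and the modifier is "quarry".
Within "island cellar hound loom", the head is "loom" and the modifier is "island cellar hound".
Within "island cellar hound", the head is "hound" (specifically "cellar hound") and the modifier is "island".
Within "cellar hound", the head is "hound" and the modifier is "cellar".
Assembled: [[quarry cedar] [[island [cellar hound]] loom]].

[[quarry cedar] [[island [cellar hound]] loom]]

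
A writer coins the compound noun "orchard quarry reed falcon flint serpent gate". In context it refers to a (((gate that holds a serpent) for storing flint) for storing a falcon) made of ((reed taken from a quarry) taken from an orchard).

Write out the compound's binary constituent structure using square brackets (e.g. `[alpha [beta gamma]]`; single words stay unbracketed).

[[orchard [quarry reed]] [falcon [flint [serpent gate]]]]

The outermost head in the paraphrase is "gate" (specifically "falcon flint serpent gate"), modified by "orchard quarry reed".
Inside "orchard quarry reed": head "reed" (specifically "quarry reed"), modifier "orchard".
Inside "quarry reed": head "reed", modifier "quarry".
Inside "falcon flint serpent gate": head "gate" (specifically "flint serpent gate"), modifier "falcon".
Inside "flint serpent gate": head "gate" (specifically "serpent gate"), modifier "flint".
Inside "serpent gate": head "gate", modifier "serpent".
So the structure is [[orchard [quarry reed]] [falcon [flint [serpent gate]]]].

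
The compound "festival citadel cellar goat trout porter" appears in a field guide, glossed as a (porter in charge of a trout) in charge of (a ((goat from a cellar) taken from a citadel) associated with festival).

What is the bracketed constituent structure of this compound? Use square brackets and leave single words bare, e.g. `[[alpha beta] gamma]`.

[[festival [citadel [cellar goat]]] [trout porter]]

Overall it is a kind of porter (specifically "trout porter"); the modifier is "festival citadel cellar goat".
Inside "festival citadel cellar goat": head "goat" (specifically "citadel cellar goat"), modifier "festival".
Inside "citadel cellar goat": head "goat" (specifically "cellar goat"), modifier "citadel".
Inside "cellar goat": head "goat", modifier "cellar".
Inside "trout porter": head "porter", modifier "trout".
Putting it together: [[festival [citadel [cellar goat]]] [trout porter]].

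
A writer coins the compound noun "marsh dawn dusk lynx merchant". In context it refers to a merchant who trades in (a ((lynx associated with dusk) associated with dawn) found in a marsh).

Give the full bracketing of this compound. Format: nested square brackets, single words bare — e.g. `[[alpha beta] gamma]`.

Whole compound: head "merchant", modifier "marsh dawn dusk lynx".
Inside "marsh dawn dusk lynx": head "lynx" (specifically "dawn dusk lynx"), modifier "marsh".
Inside "dawn dusk lynx": head "lynx" (specifically "dusk lynx"), modifier "dawn".
Inside "dusk lynx": head "lynx", modifier "dusk".
So the structure is [[marsh [dawn [dusk lynx]]] merchant].

[[marsh [dawn [dusk lynx]]] merchant]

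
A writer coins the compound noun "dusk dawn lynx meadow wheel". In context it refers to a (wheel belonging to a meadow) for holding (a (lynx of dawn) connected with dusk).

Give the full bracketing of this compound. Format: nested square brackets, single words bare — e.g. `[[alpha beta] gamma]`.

[[dusk [dawn lynx]] [meadow wheel]]

Overall it is a kind of wheel (specifically "meadow wheel"); the modifier is "dusk dawn lynx".
Within "dusk dawn lynx", the head is "lynx" (specifically "dawn lynx") and the modifier is "dusk".
Within "dawn lynx", the head is "lynx" and the modifier is "dawn".
Within "meadow wheel", the head is "wheel" and the modifier is "meadow".
Assembled: [[dusk [dawn lynx]] [meadow wheel]].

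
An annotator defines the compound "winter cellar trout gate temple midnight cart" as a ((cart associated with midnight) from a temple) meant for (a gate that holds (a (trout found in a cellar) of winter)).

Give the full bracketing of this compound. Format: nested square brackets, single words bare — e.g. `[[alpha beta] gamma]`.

The outermost head in the paraphrase is "cart" (specifically "temple midnight cart"), modified by "winter cellar trout gate".
Inside "winter cellar trout gate": head "gate", modifier "winter cellar trout".
Inside "winter cellar trout": head "trout" (specifically "cellar trout"), modifier "winter".
Inside "cellar trout": head "trout", modifier "cellar".
Inside "temple midnight cart": head "cart" (specifically "midnight cart"), modifier "temple".
Inside "midnight cart": head "cart", modifier "midnight".
Putting it together: [[[winter [cellar trout]] gate] [temple [midnight cart]]].

[[[winter [cellar trout]] gate] [temple [midnight cart]]]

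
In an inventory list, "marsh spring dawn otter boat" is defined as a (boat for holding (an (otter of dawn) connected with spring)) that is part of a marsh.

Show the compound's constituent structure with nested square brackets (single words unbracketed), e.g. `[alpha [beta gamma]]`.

[marsh [[spring [dawn otter]] boat]]

The outermost head in the paraphrase is "boat" (specifically "spring dawn otter boat"), modified by "marsh".
"spring dawn otter boat" → head "boat", modifier "spring dawn otter".
"spring dawn otter" → head "otter" (specifically "dawn otter"), modifier "spring".
"dawn otter" → head "otter", modifier "dawn".
So the structure is [marsh [[spring [dawn otter]] boat]].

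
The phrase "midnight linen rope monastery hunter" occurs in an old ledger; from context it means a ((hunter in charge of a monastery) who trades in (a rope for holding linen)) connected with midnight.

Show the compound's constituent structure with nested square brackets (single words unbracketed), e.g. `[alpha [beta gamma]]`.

[midnight [[linen rope] [monastery hunter]]]

Whole compound: head "hunter" (specifically "linen rope monastery hunter"), modifier "midnight".
Inside "linen rope monastery hunter": head "hunter" (specifically "monastery hunter"), modifier "linen rope".
Inside "linen rope": head "rope", modifier "linen".
Inside "monastery hunter": head "hunter", modifier "monastery".
Putting it together: [midnight [[linen rope] [monastery hunter]]].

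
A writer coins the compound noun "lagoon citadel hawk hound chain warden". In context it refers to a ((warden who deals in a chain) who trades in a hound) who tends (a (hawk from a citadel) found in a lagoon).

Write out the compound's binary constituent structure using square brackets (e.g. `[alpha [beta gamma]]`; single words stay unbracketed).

At the top level: head "warden" (specifically "hound chain warden"); modifier "lagoon citadel hawk".
"lagoon citadel hawk" → head "hawk" (specifically "citadel hawk"), modifier "lagoon".
"citadel hawk" → head "hawk", modifier "citadel".
"hound chain warden" → head "warden" (specifically "chain warden"), modifier "hound".
"chain warden" → head "warden", modifier "chain".
Assembled: [[lagoon [citadel hawk]] [hound [chain warden]]].

[[lagoon [citadel hawk]] [hound [chain warden]]]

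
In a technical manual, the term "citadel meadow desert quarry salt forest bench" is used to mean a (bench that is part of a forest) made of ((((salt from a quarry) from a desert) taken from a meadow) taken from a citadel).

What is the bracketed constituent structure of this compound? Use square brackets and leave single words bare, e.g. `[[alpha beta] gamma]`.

[[citadel [meadow [desert [quarry salt]]]] [forest bench]]

The outermost head in the paraphrase is "bench" (specifically "forest bench"), modified by "citadel meadow desert quarry salt".
Inside "citadel meadow desert quarry salt": head "salt" (specifically "meadow desert quarry salt"), modifier "citadel".
Inside "meadow desert quarry salt": head "salt" (specifically "desert quarry salt"), modifier "meadow".
Inside "desert quarry salt": head "salt" (specifically "quarry salt"), modifier "desert".
Inside "quarry salt": head "salt", modifier "quarry".
Inside "forest bench": head "bench", modifier "forest".
So the structure is [[citadel [meadow [desert [quarry salt]]]] [forest bench]].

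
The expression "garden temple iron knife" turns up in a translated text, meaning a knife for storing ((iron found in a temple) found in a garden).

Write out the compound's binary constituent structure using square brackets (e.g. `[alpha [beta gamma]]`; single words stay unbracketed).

[[garden [temple iron]] knife]

Whole compound: head "knife", modifier "garden temple iron".
Inside "garden temple iron": head "iron" (specifically "temple iron"), modifier "garden".
Inside "temple iron": head "iron", modifier "temple".
Putting it together: [[garden [temple iron]] knife].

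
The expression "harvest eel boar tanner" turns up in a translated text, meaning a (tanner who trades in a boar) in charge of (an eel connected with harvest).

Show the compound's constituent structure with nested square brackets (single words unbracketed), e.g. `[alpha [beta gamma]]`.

The outermost head in the paraphrase is "tanner" (specifically "boar tanner"), modified by "harvest eel".
"harvest eel" → head "eel", modifier "harvest".
"boar tanner" → head "tanner", modifier "boar".
Assembled: [[harvest eel] [boar tanner]].

[[harvest eel] [boar tanner]]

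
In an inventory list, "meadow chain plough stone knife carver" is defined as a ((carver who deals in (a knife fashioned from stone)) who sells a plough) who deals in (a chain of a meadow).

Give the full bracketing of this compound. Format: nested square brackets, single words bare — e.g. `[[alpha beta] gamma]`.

Whole compound: head "carver" (specifically "plough stone knife carver"), modifier "meadow chain".
Within "meadow chain", the head is "chain" and the modifier is "meadow".
Within "plough stone knife carver", the head is "carver" (specifically "stone knife carver") and the modifier is "plough".
Within "stone knife carver", the head is "carver" and the modifier is "stone knife".
Within "stone knife", the head is "knife" and the modifier is "stone".
Putting it together: [[meadow chain] [plough [[stone knife] carver]]].

[[meadow chain] [plough [[stone knife] carver]]]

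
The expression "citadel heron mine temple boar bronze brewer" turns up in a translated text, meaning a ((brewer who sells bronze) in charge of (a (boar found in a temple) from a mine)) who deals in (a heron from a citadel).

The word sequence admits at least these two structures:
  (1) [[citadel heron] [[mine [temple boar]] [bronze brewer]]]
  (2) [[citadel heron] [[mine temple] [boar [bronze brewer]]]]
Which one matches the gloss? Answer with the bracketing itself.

The paraphrase's head is the "brewer" part ("mine temple boar bronze brewer"); its modifier is "citadel heron".
That top-level split, carried through the inner groups, gives [[citadel heron] [[mine [temple boar]] [bronze brewer]]].

[[citadel heron] [[mine [temple boar]] [bronze brewer]]]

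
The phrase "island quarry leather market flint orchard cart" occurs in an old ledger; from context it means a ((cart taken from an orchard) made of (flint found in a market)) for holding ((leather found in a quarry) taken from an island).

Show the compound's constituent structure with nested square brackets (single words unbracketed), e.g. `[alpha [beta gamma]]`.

[[island [quarry leather]] [[market flint] [orchard cart]]]

At the top level: head "cart" (specifically "market flint orchard cart"); modifier "island quarry leather".
Within "island quarry leather", the head is "leather" (specifically "quarry leather") and the modifier is "island".
Within "quarry leather", the head is "leather" and the modifier is "quarry".
Within "market flint orchard cart", the head is "cart" (specifically "orchard cart") and the modifier is "market flint".
Within "market flint", the head is "flint" and the modifier is "market".
Within "orchard cart", the head is "cart" and the modifier is "orchard".
So the structure is [[island [quarry leather]] [[market flint] [orchard cart]]].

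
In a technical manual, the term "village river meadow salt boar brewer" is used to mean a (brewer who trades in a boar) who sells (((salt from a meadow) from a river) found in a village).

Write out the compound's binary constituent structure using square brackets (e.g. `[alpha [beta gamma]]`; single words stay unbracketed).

[[village [river [meadow salt]]] [boar brewer]]

Whole compound: head "brewer" (specifically "boar brewer"), modifier "village river meadow salt".
Inside "village river meadow salt": head "salt" (specifically "river meadow salt"), modifier "village".
Inside "river meadow salt": head "salt" (specifically "meadow salt"), modifier "river".
Inside "meadow salt": head "salt", modifier "meadow".
Inside "boar brewer": head "brewer", modifier "boar".
Putting it together: [[village [river [meadow salt]]] [boar brewer]].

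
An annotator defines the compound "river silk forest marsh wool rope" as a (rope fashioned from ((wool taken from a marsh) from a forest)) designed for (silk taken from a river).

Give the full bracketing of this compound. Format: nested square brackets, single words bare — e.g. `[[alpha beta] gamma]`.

[[river silk] [[forest [marsh wool]] rope]]

Overall it is a kind of rope (specifically "forest marsh wool rope"); the modifier is "river silk".
"river silk" → head "silk", modifier "river".
"forest marsh wool rope" → head "rope", modifier "forest marsh wool".
"forest marsh wool" → head "wool" (specifically "marsh wool"), modifier "forest".
"marsh wool" → head "wool", modifier "marsh".
Assembled: [[river silk] [[forest [marsh wool]] rope]].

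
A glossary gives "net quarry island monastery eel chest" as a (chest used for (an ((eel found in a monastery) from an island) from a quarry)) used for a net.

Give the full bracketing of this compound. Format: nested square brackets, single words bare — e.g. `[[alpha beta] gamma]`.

[net [[quarry [island [monastery eel]]] chest]]

Overall it is a kind of chest (specifically "quarry island monastery eel chest"); the modifier is "net".
"quarry island monastery eel chest" → head "chest", modifier "quarry island monastery eel".
"quarry island monastery eel" → head "eel" (specifically "island monastery eel"), modifier "quarry".
"island monastery eel" → head "eel" (specifically "monastery eel"), modifier "island".
"monastery eel" → head "eel", modifier "monastery".
Assembled: [net [[quarry [island [monastery eel]]] chest]].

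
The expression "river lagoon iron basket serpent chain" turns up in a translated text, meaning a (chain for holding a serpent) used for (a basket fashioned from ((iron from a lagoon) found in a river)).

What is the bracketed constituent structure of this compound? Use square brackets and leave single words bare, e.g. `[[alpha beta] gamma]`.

[[[river [lagoon iron]] basket] [serpent chain]]

At the top level: head "chain" (specifically "serpent chain"); modifier "river lagoon iron basket".
Inside "river lagoon iron basket": head "basket", modifier "river lagoon iron".
Inside "river lagoon iron": head "iron" (specifically "lagoon iron"), modifier "river".
Inside "lagoon iron": head "iron", modifier "lagoon".
Inside "serpent chain": head "chain", modifier "serpent".
Assembled: [[[river [lagoon iron]] basket] [serpent chain]].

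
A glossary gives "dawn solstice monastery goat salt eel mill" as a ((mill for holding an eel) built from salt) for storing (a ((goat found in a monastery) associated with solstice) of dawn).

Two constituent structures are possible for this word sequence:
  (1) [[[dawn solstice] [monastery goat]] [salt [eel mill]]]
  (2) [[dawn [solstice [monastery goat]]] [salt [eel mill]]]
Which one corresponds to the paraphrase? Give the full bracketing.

The paraphrase's head is the "mill" part ("salt eel mill"); its modifier is "dawn solstice monastery goat".
That top-level split, carried through the inner groups, gives [[dawn [solstice [monastery goat]]] [salt [eel mill]]].

[[dawn [solstice [monastery goat]]] [salt [eel mill]]]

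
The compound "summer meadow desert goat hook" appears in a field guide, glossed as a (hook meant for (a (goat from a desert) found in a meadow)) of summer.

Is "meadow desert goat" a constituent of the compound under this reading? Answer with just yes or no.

The paraphrase groups the words so that "meadow desert goat" is one unit: it corresponds to a single parenthesized sub-phrase.
The full structure is [summer [[meadow [desert goat]] hook]], in which [meadow desert goat] is a constituent.

yes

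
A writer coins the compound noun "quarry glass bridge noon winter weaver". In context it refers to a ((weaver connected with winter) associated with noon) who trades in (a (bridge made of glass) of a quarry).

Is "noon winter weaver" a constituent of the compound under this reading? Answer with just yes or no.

The paraphrase groups the words so that "noon winter weaver" is one unit: it corresponds to a single parenthesized sub-phrase.
The full structure is [[quarry [glass bridge]] [noon [winter weaver]]], in which [noon winter weaver] is a constituent.

yes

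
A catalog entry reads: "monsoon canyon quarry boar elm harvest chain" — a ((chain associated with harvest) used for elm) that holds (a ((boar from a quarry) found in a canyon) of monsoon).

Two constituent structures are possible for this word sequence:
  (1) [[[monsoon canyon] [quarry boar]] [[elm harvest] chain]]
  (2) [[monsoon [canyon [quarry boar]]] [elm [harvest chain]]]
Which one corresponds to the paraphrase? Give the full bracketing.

[[monsoon [canyon [quarry boar]]] [elm [harvest chain]]]

The paraphrase's head is the "chain" part ("elm harvest chain"); its modifier is "monsoon canyon quarry boar".
That top-level split, carried through the inner groups, gives [[monsoon [canyon [quarry boar]]] [elm [harvest chain]]].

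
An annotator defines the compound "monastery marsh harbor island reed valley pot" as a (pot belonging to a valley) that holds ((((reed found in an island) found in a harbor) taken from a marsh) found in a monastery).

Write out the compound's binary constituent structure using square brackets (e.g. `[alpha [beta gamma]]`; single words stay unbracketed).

[[monastery [marsh [harbor [island reed]]]] [valley pot]]

Whole compound: head "pot" (specifically "valley pot"), modifier "monastery marsh harbor island reed".
"monastery marsh harbor island reed" → head "reed" (specifically "marsh harbor island reed"), modifier "monastery".
"marsh harbor island reed" → head "reed" (specifically "harbor island reed"), modifier "marsh".
"harbor island reed" → head "reed" (specifically "island reed"), modifier "harbor".
"island reed" → head "reed", modifier "island".
"valley pot" → head "pot", modifier "valley".
Putting it together: [[monastery [marsh [harbor [island reed]]]] [valley pot]].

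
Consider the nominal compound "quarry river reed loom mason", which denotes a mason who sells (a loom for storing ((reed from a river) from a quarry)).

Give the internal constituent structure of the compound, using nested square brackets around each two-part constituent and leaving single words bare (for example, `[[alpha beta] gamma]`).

[[[quarry [river reed]] loom] mason]

The outermost head in the paraphrase is "mason", modified by "quarry river reed loom".
Inside "quarry river reed loom": head "loom", modifier "quarry river reed".
Inside "quarry river reed": head "reed" (specifically "river reed"), modifier "quarry".
Inside "river reed": head "reed", modifier "river".
Putting it together: [[[quarry [river reed]] loom] mason].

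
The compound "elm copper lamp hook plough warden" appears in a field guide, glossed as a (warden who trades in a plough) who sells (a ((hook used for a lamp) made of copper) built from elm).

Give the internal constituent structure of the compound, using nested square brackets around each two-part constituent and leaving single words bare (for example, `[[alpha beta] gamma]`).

Overall it is a kind of warden (specifically "plough warden"); the modifier is "elm copper lamp hook".
Within "elm copper lamp hook", the head is "hook" (specifically "copper lamp hook") and the modifier is "elm".
Within "copper lamp hook", the head is "hook" (specifically "lamp hook") and the modifier is "copper".
Within "lamp hook", the head is "hook" and the modifier is "lamp".
Within "plough warden", the head is "warden" and the modifier is "plough".
Assembled: [[elm [copper [lamp hook]]] [plough warden]].

[[elm [copper [lamp hook]]] [plough warden]]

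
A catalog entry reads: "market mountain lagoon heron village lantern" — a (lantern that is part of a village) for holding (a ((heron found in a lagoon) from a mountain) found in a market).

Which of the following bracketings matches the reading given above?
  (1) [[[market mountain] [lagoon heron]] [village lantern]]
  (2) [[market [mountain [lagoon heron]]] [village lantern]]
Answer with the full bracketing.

The paraphrase's head is the "lantern" part ("village lantern"); its modifier is "market mountain lagoon heron".
That top-level split, carried through the inner groups, gives [[market [mountain [lagoon heron]]] [village lantern]].

[[market [mountain [lagoon heron]]] [village lantern]]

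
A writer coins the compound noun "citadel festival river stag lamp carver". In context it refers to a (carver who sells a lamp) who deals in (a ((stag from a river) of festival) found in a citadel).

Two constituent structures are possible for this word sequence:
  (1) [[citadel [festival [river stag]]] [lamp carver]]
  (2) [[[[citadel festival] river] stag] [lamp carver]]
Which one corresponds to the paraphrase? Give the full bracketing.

[[citadel [festival [river stag]]] [lamp carver]]

The paraphrase's head is the "carver" part ("lamp carver"); its modifier is "citadel festival river stag".
That top-level split, carried through the inner groups, gives [[citadel [festival [river stag]]] [lamp carver]].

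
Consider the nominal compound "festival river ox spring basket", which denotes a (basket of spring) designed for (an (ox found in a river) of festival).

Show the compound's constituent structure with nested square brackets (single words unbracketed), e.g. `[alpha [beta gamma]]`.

The outermost head in the paraphrase is "basket" (specifically "spring basket"), modified by "festival river ox".
Within "festival river ox", the head is "ox" (specifically "river ox") and the modifier is "festival".
Within "river ox", the head is "ox" and the modifier is "river".
Within "spring basket", the head is "basket" and the modifier is "spring".
Putting it together: [[festival [river ox]] [spring basket]].

[[festival [river ox]] [spring basket]]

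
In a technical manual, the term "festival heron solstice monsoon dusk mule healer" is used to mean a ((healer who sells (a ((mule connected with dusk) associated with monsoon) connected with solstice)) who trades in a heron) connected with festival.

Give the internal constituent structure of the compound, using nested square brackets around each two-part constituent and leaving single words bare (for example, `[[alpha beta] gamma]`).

At the top level: head "healer" (specifically "heron solstice monsoon dusk mule healer"); modifier "festival".
Inside "heron solstice monsoon dusk mule healer": head "healer" (specifically "solstice monsoon dusk mule healer"), modifier "heron".
Inside "solstice monsoon dusk mule healer": head "healer", modifier "solstice monsoon dusk mule".
Inside "solstice monsoon dusk mule": head "mule" (specifically "monsoon dusk mule"), modifier "solstice".
Inside "monsoon dusk mule": head "mule" (specifically "dusk mule"), modifier "monsoon".
Inside "dusk mule": head "mule", modifier "dusk".
Putting it together: [festival [heron [[solstice [monsoon [dusk mule]]] healer]]].

[festival [heron [[solstice [monsoon [dusk mule]]] healer]]]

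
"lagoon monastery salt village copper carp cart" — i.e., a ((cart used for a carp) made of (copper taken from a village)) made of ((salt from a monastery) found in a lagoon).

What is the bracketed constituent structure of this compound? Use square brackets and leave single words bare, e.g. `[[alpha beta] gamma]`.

Overall it is a kind of cart (specifically "village copper carp cart"); the modifier is "lagoon monastery salt".
Inside "lagoon monastery salt": head "salt" (specifically "monastery salt"), modifier "lagoon".
Inside "monastery salt": head "salt", modifier "monastery".
Inside "village copper carp cart": head "cart" (specifically "carp cart"), modifier "village copper".
Inside "village copper": head "copper", modifier "village".
Inside "carp cart": head "cart", modifier "carp".
So the structure is [[lagoon [monastery salt]] [[village copper] [carp cart]]].

[[lagoon [monastery salt]] [[village copper] [carp cart]]]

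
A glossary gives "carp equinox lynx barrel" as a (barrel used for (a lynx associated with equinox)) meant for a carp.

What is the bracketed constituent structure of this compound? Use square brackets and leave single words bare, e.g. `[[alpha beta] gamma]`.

At the top level: head "barrel" (specifically "equinox lynx barrel"); modifier "carp".
"equinox lynx barrel" → head "barrel", modifier "equinox lynx".
"equinox lynx" → head "lynx", modifier "equinox".
Assembled: [carp [[equinox lynx] barrel]].

[carp [[equinox lynx] barrel]]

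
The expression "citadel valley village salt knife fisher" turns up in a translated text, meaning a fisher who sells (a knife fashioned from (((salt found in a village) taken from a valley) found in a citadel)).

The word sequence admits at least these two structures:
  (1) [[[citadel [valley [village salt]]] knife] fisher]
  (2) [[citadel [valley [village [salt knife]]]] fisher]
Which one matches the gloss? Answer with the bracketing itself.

[[[citadel [valley [village salt]]] knife] fisher]

The paraphrase's head is the "fisher" part ("fisher"); its modifier is "citadel valley village salt knife".
That top-level split, carried through the inner groups, gives [[[citadel [valley [village salt]]] knife] fisher].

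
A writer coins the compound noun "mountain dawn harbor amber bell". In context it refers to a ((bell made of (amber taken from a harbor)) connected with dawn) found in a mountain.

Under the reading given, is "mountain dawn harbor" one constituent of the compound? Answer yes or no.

The top-level split is [mountain] [dawn harbor amber bell]; the full structure is [mountain [dawn [[harbor amber] bell]]].
"mountain dawn harbor" straddles a constituent boundary, so it is not a single unit.

no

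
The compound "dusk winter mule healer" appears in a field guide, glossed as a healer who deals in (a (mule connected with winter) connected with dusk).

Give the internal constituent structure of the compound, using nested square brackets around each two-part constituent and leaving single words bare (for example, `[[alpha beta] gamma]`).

The outermost head in the paraphrase is "healer", modified by "dusk winter mule".
Inside "dusk winter mule": head "mule" (specifically "winter mule"), modifier "dusk".
Inside "winter mule": head "mule", modifier "winter".
Assembled: [[dusk [winter mule]] healer].

[[dusk [winter mule]] healer]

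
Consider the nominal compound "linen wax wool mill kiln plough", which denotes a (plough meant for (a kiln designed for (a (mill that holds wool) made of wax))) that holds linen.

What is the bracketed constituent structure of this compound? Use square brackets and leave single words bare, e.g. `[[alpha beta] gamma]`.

[linen [[[wax [wool mill]] kiln] plough]]

The outermost head in the paraphrase is "plough" (specifically "wax wool mill kiln plough"), modified by "linen".
Inside "wax wool mill kiln plough": head "plough", modifier "wax wool mill kiln".
Inside "wax wool mill kiln": head "kiln", modifier "wax wool mill".
Inside "wax wool mill": head "mill" (specifically "wool mill"), modifier "wax".
Inside "wool mill": head "mill", modifier "wool".
Putting it together: [linen [[[wax [wool mill]] kiln] plough]].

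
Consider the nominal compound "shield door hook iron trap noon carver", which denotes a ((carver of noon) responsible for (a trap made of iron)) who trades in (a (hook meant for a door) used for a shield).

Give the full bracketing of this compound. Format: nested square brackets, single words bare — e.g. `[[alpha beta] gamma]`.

Overall it is a kind of carver (specifically "iron trap noon carver"); the modifier is "shield door hook".
Inside "shield door hook": head "hook" (specifically "door hook"), modifier "shield".
Inside "door hook": head "hook", modifier "door".
Inside "iron trap noon carver": head "carver" (specifically "noon carver"), modifier "iron trap".
Inside "iron trap": head "trap", modifier "iron".
Inside "noon carver": head "carver", modifier "noon".
Assembled: [[shield [door hook]] [[iron trap] [noon carver]]].

[[shield [door hook]] [[iron trap] [noon carver]]]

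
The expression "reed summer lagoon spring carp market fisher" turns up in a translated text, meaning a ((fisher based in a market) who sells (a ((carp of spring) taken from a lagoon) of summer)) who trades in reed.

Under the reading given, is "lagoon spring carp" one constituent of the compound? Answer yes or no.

yes

The paraphrase groups the words so that "lagoon spring carp" is one unit: it corresponds to a single parenthesized sub-phrase.
The full structure is [reed [[summer [lagoon [spring carp]]] [market fisher]]], in which [lagoon spring carp] is a constituent.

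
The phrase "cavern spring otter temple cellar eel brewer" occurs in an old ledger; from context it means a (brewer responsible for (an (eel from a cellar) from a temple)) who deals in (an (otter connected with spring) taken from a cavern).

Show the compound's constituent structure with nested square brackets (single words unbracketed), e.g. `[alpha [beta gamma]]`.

[[cavern [spring otter]] [[temple [cellar eel]] brewer]]

The outermost head in the paraphrase is "brewer" (specifically "temple cellar eel brewer"), modified by "cavern spring otter".
Within "cavern spring otter", the head is "otter" (specifically "spring otter") and the modifier is "cavern".
Within "spring otter", the head is "otter" and the modifier is "spring".
Within "temple cellar eel brewer", the head is "brewer" and the modifier is "temple cellar eel".
Within "temple cellar eel", the head is "eel" (specifically "cellar eel") and the modifier is "temple".
Within "cellar eel", the head is "eel" and the modifier is "cellar".
So the structure is [[cavern [spring otter]] [[temple [cellar eel]] brewer]].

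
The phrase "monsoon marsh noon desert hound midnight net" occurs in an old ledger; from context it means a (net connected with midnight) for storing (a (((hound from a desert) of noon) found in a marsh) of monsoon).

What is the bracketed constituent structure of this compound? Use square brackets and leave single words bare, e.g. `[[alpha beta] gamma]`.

The outermost head in the paraphrase is "net" (specifically "midnight net"), modified by "monsoon marsh noon desert hound".
Inside "monsoon marsh noon desert hound": head "hound" (specifically "marsh noon desert hound"), modifier "monsoon".
Inside "marsh noon desert hound": head "hound" (specifically "noon desert hound"), modifier "marsh".
Inside "noon desert hound": head "hound" (specifically "desert hound"), modifier "noon".
Inside "desert hound": head "hound", modifier "desert".
Inside "midnight net": head "net", modifier "midnight".
So the structure is [[monsoon [marsh [noon [desert hound]]]] [midnight net]].

[[monsoon [marsh [noon [desert hound]]]] [midnight net]]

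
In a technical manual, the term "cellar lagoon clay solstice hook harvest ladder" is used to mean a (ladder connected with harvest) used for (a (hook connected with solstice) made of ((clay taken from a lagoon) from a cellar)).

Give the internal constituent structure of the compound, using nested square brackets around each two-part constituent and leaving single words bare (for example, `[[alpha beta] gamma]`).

Overall it is a kind of ladder (specifically "harvest ladder"); the modifier is "cellar lagoon clay solstice hook".
Within "cellar lagoon clay solstice hook", the head is "hook" (specifically "solstice hook") and the modifier is "cellar lagoon clay".
Within "cellar lagoon clay", the head is "clay" (specifically "lagoon clay") and the modifier is "cellar".
Within "lagoon clay", the head is "clay" and the modifier is "lagoon".
Within "solstice hook", the head is "hook" and the modifier is "solstice".
Within "harvest ladder", the head is "ladder" and the modifier is "harvest".
Putting it together: [[[cellar [lagoon clay]] [solstice hook]] [harvest ladder]].

[[[cellar [lagoon clay]] [solstice hook]] [harvest ladder]]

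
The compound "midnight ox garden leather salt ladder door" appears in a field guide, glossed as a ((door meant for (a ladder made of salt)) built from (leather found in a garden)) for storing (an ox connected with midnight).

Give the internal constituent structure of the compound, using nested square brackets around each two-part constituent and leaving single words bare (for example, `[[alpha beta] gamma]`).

[[midnight ox] [[garden leather] [[salt ladder] door]]]

At the top level: head "door" (specifically "garden leather salt ladder door"); modifier "midnight ox".
Within "midnight ox", the head is "ox" and the modifier is "midnight".
Within "garden leather salt ladder door", the head is "door" (specifically "salt ladder door") and the modifier is "garden leather".
Within "garden leather", the head is "leather" and the modifier is "garden".
Within "salt ladder door", the head is "door" and the modifier is "salt ladder".
Within "salt ladder", the head is "ladder" and the modifier is "salt".
Putting it together: [[midnight ox] [[garden leather] [[salt ladder] door]]].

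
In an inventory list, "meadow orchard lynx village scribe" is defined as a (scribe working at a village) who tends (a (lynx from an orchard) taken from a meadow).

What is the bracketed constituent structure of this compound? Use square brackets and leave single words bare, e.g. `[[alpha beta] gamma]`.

At the top level: head "scribe" (specifically "village scribe"); modifier "meadow orchard lynx".
Inside "meadow orchard lynx": head "lynx" (specifically "orchard lynx"), modifier "meadow".
Inside "orchard lynx": head "lynx", modifier "orchard".
Inside "village scribe": head "scribe", modifier "village".
So the structure is [[meadow [orchard lynx]] [village scribe]].

[[meadow [orchard lynx]] [village scribe]]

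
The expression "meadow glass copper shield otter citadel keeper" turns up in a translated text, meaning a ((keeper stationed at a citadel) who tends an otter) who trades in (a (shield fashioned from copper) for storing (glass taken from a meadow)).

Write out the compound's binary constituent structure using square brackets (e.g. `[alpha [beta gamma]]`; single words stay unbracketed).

[[[meadow glass] [copper shield]] [otter [citadel keeper]]]

Whole compound: head "keeper" (specifically "otter citadel keeper"), modifier "meadow glass copper shield".
Inside "meadow glass copper shield": head "shield" (specifically "copper shield"), modifier "meadow glass".
Inside "meadow glass": head "glass", modifier "meadow".
Inside "copper shield": head "shield", modifier "copper".
Inside "otter citadel keeper": head "keeper" (specifically "citadel keeper"), modifier "otter".
Inside "citadel keeper": head "keeper", modifier "citadel".
Putting it together: [[[meadow glass] [copper shield]] [otter [citadel keeper]]].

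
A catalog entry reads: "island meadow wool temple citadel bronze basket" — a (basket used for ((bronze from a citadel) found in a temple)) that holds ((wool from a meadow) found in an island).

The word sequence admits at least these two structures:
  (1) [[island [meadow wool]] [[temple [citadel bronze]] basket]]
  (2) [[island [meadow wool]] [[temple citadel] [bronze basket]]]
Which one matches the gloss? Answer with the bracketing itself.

[[island [meadow wool]] [[temple [citadel bronze]] basket]]

The paraphrase's head is the "basket" part ("temple citadel bronze basket"); its modifier is "island meadow wool".
That top-level split, carried through the inner groups, gives [[island [meadow wool]] [[temple [citadel bronze]] basket]].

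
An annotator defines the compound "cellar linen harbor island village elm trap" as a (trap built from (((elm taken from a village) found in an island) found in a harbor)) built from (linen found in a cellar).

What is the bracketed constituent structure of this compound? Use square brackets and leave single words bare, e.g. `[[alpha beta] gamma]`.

The outermost head in the paraphrase is "trap" (specifically "harbor island village elm trap"), modified by "cellar linen".
Inside "cellar linen": head "linen", modifier "cellar".
Inside "harbor island village elm trap": head "trap", modifier "harbor island village elm".
Inside "harbor island village elm": head "elm" (specifically "island village elm"), modifier "harbor".
Inside "island village elm": head "elm" (specifically "village elm"), modifier "island".
Inside "village elm": head "elm", modifier "village".
Putting it together: [[cellar linen] [[harbor [island [village elm]]] trap]].

[[cellar linen] [[harbor [island [village elm]]] trap]]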